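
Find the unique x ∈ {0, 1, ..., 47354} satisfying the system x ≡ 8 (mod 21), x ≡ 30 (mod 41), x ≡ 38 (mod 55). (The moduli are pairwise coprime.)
x ≡ 19013 (mod 47355); the representative in [0, 47355) is 19013

The moduli 21, 41, 55 are pairwise coprime, so by the CRT there is a unique solution mod 21·41·55 = 47355.
Solve by successive substitution. Start with x ≡ 8 (mod 21).
  Combine with x ≡ 30 (mod 41): write x = 8 + 21·t and require 8 + 21·t ≡ 30 (mod 41), i.e. 21·t ≡ 30 − 8 ≡ 22 (mod 41). Since 21^(−1) ≡ 2 (mod 41), t ≡ 2·22 ≡ 3 (mod 41). So x ≡ 8 + 21·3 = 71 (mod 861).
  Combine with x ≡ 38 (mod 55): write x = 71 + 861·t and require 71 + 861·t ≡ 38 (mod 55), i.e. 861·t ≡ 38 − 71 ≡ 22 (mod 55). Since 861^(−1) ≡ 26 (mod 55) (861 ≡ 36 (mod 55)), t ≡ 26·22 ≡ 22 (mod 55). So x ≡ 71 + 861·22 = 19013 (mod 47355).
Unique solution in [0, 47355): x = 19013.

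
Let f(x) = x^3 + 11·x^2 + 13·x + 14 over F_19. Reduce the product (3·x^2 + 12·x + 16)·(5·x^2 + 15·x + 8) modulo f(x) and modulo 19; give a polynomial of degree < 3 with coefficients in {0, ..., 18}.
Multiply as integer polynomials: a · b = 15·x^4 + 105·x^3 + 284·x^2 + 336·x + 128. Reducing coefficients mod 19: a · b ≡ 15·x^4 + 10·x^3 + 18·x^2 + 13·x + 14. Now divide by f(x) = x^3 + 11·x^2 + 13·x + 14 in F_19[x], eliminating the leading term at each step:
  leading term 15·x^4: subtract (15·x)·f(x) = 15·x^4 + 13·x^3 + 5·x^2 + x, leaving 16·x^3 + 13·x^2 + 12·x + 14 (coefficients mod 19)
  leading term 16·x^3: subtract (16)·f(x) = 16·x^3 + 5·x^2 + 18·x + 15, leaving 8·x^2 + 13·x + 18 (coefficients mod 19)
The degree is now < 3, so this is the remainder. Hence a · b ≡ 8·x^2 + 13·x + 18 in F_19[x]/(f).

Final answer: a · b ≡ 8·x^2 + 13·x + 18 (mod f(x))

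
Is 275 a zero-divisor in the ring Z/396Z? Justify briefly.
gcd(275, 396) = 11 > 1, so 275 is not a unit in Z/396Z. In Z/nZ every nonzero non-unit is a zero-divisor: explicitly, take b = 396/gcd = 36 ≠ 0 (mod 396); then 275·36 = 9900 = 25·396, i.e. 275·36 ≡ 0 (mod 396). So 275 is a zero-divisor.

Final answer: YES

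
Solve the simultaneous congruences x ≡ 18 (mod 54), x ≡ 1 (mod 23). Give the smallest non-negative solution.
x ≡ 990 (mod 1242); the representative in [0, 1242) is 990

The moduli 54, 23 are pairwise coprime, so by the CRT there is a unique solution mod 54·23 = 1242.
Solve by successive substitution. Start with x ≡ 18 (mod 54).
  Combine with x ≡ 1 (mod 23): write x = 18 + 54·t and require 18 + 54·t ≡ 1 (mod 23), i.e. 54·t ≡ 1 − 18 ≡ 6 (mod 23). Since 54^(−1) ≡ 3 (mod 23) (54 ≡ 8 (mod 23)), t ≡ 3·6 ≡ 18 (mod 23). So x ≡ 18 + 54·18 = 990 (mod 1242).
Unique solution in [0, 1242): x = 990.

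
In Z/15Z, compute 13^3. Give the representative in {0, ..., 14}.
7

Use repeated squaring. Binary(3) = 11. Walk through the bits of the exponent 3 left-to-right: at each bit after the leading one, square the running value, then multiply by 13 if the bit is 1 (always reducing mod 15):
  bit 1 = 1 (leading): start with 13.
  bit 2 = 1: square 13^2 = 169 ≡ 4; bit is 1, so multiply 4·13 = 52 ≡ 7 (mod 15).
Final value: 13^3 ≡ 7 (mod 15).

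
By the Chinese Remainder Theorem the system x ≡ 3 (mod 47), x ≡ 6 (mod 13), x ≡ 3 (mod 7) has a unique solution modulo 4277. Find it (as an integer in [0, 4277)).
The moduli 47, 13, 7 are pairwise coprime, so by the CRT there is a unique solution mod 47·13·7 = 4277.
Solve by successive substitution. Start with x ≡ 3 (mod 47).
  Combine with x ≡ 6 (mod 13): write x = 3 + 47·t and require 3 + 47·t ≡ 6 (mod 13), i.e. 47·t ≡ 6 − 3 ≡ 3 (mod 13). Since 47^(−1) ≡ 5 (mod 13) (47 ≡ 8 (mod 13)), t ≡ 5·3 ≡ 2 (mod 13). So x ≡ 3 + 47·2 = 97 (mod 611).
  Combine with x ≡ 3 (mod 7): write x = 97 + 611·t and require 97 + 611·t ≡ 3 (mod 7), i.e. 611·t ≡ 3 − 97 ≡ 4 (mod 7). Since 611^(−1) ≡ 4 (mod 7) (611 ≡ 2 (mod 7)), t ≡ 4·4 ≡ 2 (mod 7). So x ≡ 97 + 611·2 = 1319 (mod 4277).
Unique solution in [0, 4277): x = 1319.

Final answer: x ≡ 1319 (mod 4277); the representative in [0, 4277) is 1319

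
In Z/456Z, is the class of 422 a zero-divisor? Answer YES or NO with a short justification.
gcd(422, 456) = 2 > 1, so 422 is not a unit in Z/456Z. In Z/nZ every nonzero non-unit is a zero-divisor: explicitly, take b = 456/gcd = 228 ≠ 0 (mod 456); then 422·228 = 96216 = 211·456, i.e. 422·228 ≡ 0 (mod 456). So 422 is a zero-divisor.

Final answer: YES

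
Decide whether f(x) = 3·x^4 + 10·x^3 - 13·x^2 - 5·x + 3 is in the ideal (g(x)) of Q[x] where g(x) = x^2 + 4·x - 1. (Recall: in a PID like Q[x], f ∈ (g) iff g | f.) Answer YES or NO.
NO

In Q[x] the ideal (g) consists of all multiples of g, so f ∈ (g) iff g | f, i.e. iff the remainder of f on division by g is 0. Divide f by g (g is monic, so eliminate the leading term of the running remainder at each step):
  leading term 3·x^4: subtract (3·x^2)·g(x) = 3·x^4 + 12·x^3 - 3·x^2, leaving -2·x^3 - 10·x^2 - 5·x + 3
  leading term -2·x^3: subtract (-2·x)·g(x) = -2·x^3 - 8·x^2 + 2·x, leaving -2·x^2 - 7·x + 3
  leading term -2·x^2: subtract (-2)·g(x) = -2·x^2 - 8·x + 2, leaving x + 1
The remainder r(x) = x + 1 ≠ 0 (and deg r < deg g), so g ∤ f, i.e. f ∉ (g).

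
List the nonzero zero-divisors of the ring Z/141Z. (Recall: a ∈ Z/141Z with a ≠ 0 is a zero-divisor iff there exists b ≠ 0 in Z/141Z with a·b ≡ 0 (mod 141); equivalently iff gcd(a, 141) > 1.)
An element a ∈ Z/141Z (with a ≠ 0) is a zero-divisor iff gcd(a, 141) > 1 (because a is a unit precisely when gcd(a, n) = 1, and in Z/nZ every nonzero, non-unit element is a zero-divisor). Scan a = 1, ..., 140 and keep those with gcd(a, 141) > 1:
  gcd(3, 141) = 3, gcd(6, 141) = 3, gcd(9, 141) = 3, gcd(12, 141) = 3, gcd(15, 141) = 3, gcd(18, 141) = 3, gcd(21, 141) = 3, gcd(24, 141) = 3, gcd(27, 141) = 3, gcd(30, 141) = 3, gcd(33, 141) = 3, gcd(36, 141) = 3, gcd(39, 141) = 3, gcd(42, 141) = 3, gcd(45, 141) = 3, gcd(47, 141) = 47, gcd(48, 141) = 3, gcd(51, 141) = 3, gcd(54, 141) = 3, gcd(57, 141) = 3, gcd(60, 141) = 3, gcd(63, 141) = 3, gcd(66, 141) = 3, gcd(69, 141) = 3, gcd(72, 141) = 3, gcd(75, 141) = 3, gcd(78, 141) = 3, gcd(81, 141) = 3, gcd(84, 141) = 3, gcd(87, 141) = 3, gcd(90, 141) = 3, gcd(93, 141) = 3, gcd(94, 141) = 47, gcd(96, 141) = 3, gcd(99, 141) = 3, gcd(102, 141) = 3, gcd(105, 141) = 3, gcd(108, 141) = 3, gcd(111, 141) = 3, gcd(114, 141) = 3, gcd(117, 141) = 3, gcd(120, 141) = 3, gcd(123, 141) = 3, gcd(126, 141) = 3, gcd(129, 141) = 3, gcd(132, 141) = 3, gcd(135, 141) = 3, gcd(138, 141) = 3.
All other a ∈ {1, ..., 140} have gcd(a, 141) = 1 and are units. So the nonzero zero-divisors are exactly the 48 values of a appearing in this scan.

Final answer: nonzero zero-divisors of Z/141Z = {3, 6, 9, 12, 15, 18, 21, 24, 27, 30, 33, 36, 39, 42, 45, 47, 48, 51, 54, 57, 60, 63, 66, 69, 72, 75, 78, 81, 84, 87, 90, 93, 94, 96, 99, 102, 105, 108, 111, 114, 117, 120, 123, 126, 129, 132, 135, 138}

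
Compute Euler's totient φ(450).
φ(450) = 120

φ is multiplicative, with φ(p^e) = p^e − p^(e−1). Factorise 450 = 2 · 3^2 · 5^2. Then
  φ(450) = (2 − 1) · (3^2 − 3^1) · (5^2 − 5^1) = 1 · 6 · 20 = 120.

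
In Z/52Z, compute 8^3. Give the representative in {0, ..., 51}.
Use repeated squaring. Binary(3) = 11. Walk through the bits of the exponent 3 left-to-right: at each bit after the leading one, square the running value, then multiply by 8 if the bit is 1 (always reducing mod 52):
  bit 1 = 1 (leading): start with 8.
  bit 2 = 1: square 8^2 = 64 ≡ 12; bit is 1, so multiply 12·8 = 96 ≡ 44 (mod 52).
Final value: 8^3 ≡ 44 (mod 52).

Final answer: 44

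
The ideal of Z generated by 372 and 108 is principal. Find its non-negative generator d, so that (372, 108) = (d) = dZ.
(372, 108) = (12); d = 12

In the PID Z, (a, b) is generated by gcd(a, b). Compute gcd(372, 108) with the extended Euclidean algorithm, tracking rows (r, s, t) with s·372 + t·108 = r:
  row A: (372, 1, 0)   [1·372 + 0·108 = 372]
  row B: (108, 0, 1)   [0·372 + 1·108 = 108]
  372 = 3·108 + 48   → row C = row A − 3·row B = (48, 1, −3)   [check: 1·372 − 3·108 = 48]
  108 = 2·48 + 12   → row D = row B − 2·row C = (12, −2, 7)   [check: −2·372 + 7·108 = 12]
  48 = 4·12 + 0   → remainder 0, stop. gcd = 12 (last nonzero row D).
So gcd(372, 108) = 12, with Bézout identity −2·372 + 7·108 = 12. Containment (⊇): the Bézout identity exhibits 12 as an element of (372, 108), giving (12) ⊆ (372, 108). Containment (⊆): since 12 | 372 and 12 | 108 (372 = 12·31, 108 = 12·9), every Z-linear combination of 372 and 108 is divisible by 12, so (372, 108) ⊆ (12). Therefore (372, 108) = (12), d = 12.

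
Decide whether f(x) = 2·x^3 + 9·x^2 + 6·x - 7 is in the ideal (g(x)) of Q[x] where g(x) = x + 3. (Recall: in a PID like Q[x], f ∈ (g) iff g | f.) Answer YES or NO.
In Q[x] the ideal (g) consists of all multiples of g, so f ∈ (g) iff g | f, i.e. iff the remainder of f on division by g is 0. Divide f by g (g is monic, so eliminate the leading term of the running remainder at each step):
  leading term 2·x^3: subtract (2·x^2)·g(x) = 2·x^3 + 6·x^2, leaving 3·x^2 + 6·x - 7
  leading term 3·x^2: subtract (3·x)·g(x) = 3·x^2 + 9·x, leaving -3·x - 7
  leading term -3·x: subtract (-3)·g(x) = -3·x - 9, leaving 2
The remainder r(x) = 2 ≠ 0 (and deg r < deg g), so g ∤ f, i.e. f ∉ (g).

Final answer: NO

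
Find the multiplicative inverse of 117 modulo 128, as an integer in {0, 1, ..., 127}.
117^(−1) ≡ 93 (mod 128)

Apply the extended Euclidean algorithm to (128, 117), tracking rows (r, s, t) with s·128 + t·117 = r. Each division r_prev = q·r_cur + r_new produces the new row as (previous row) − q·(current row):
  row A: (128, 1, 0)   [1·128 + 0·117 = 128]
  row B: (117, 0, 1)   [0·128 + 1·117 = 117]
  128 = 1·117 + 11   → row C = row A − 1·row B = (11, 1, −1)   [check: 1·128 − 1·117 = 11]
  117 = 10·11 + 7   → row D = row B − 10·row C = (7, −10, 11)   [check: −10·128 + 11·117 = 7]
  11 = 1·7 + 4   → row E = row C − 1·row D = (4, 11, −12)   [check: 11·128 − 12·117 = 4]
  7 = 1·4 + 3   → row F = row D − 1·row E = (3, −21, 23)   [check: −21·128 + 23·117 = 3]
  4 = 1·3 + 1   → row G = row E − 1·row F = (1, 32, −35)   [check: 32·128 − 35·117 = 1]
  3 = 3·1 + 0   → remainder 0, stop. gcd = 1 (last nonzero row G).
The gcd is 1, so 117 is invertible mod 128. The last nonzero row gives 32·128 − 35·117 = 1, so t = −35. So 117^(−1) ≡ −35 ≡ 93 (mod 128). Verify: 117 · 93 = 10881 ≡ 1 (mod 128). ✓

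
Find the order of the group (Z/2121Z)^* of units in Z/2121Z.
(Z/2121Z)^* consists of the classes a with gcd(a, 2121) = 1, so its order is φ(2121). φ is multiplicative, with φ(p^e) = p^e − p^(e−1). Factorise 2121 = 3 · 7 · 101. Then
  φ(2121) = (3 − 1) · (7 − 1) · (101 − 1) = 2 · 6 · 100 = 1200.
Thus |(Z/2121Z)^*| = 1200.

Final answer: |(Z/2121Z)^*| = 1200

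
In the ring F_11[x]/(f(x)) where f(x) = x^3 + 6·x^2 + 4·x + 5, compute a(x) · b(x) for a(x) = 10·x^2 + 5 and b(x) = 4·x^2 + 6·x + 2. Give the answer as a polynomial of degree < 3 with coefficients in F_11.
Multiply as integer polynomials: a · b = 40·x^4 + 60·x^3 + 40·x^2 + 30·x + 10. Reducing coefficients mod 11: a · b ≡ 7·x^4 + 5·x^3 + 7·x^2 + 8·x + 10. Now divide by f(x) = x^3 + 6·x^2 + 4·x + 5 in F_11[x], eliminating the leading term at each step:
  leading term 7·x^4: subtract (7·x)·f(x) = 7·x^4 + 9·x^3 + 6·x^2 + 2·x, leaving 7·x^3 + x^2 + 6·x + 10 (coefficients mod 11)
  leading term 7·x^3: subtract (7)·f(x) = 7·x^3 + 9·x^2 + 6·x + 2, leaving 3·x^2 + 8 (coefficients mod 11)
The degree is now < 3, so this is the remainder. Hence a · b ≡ 3·x^2 + 8 in F_11[x]/(f).

Final answer: a · b ≡ 3·x^2 + 8 (mod f(x))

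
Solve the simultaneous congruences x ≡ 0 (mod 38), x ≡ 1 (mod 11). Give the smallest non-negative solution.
The moduli 38, 11 are pairwise coprime, so by the CRT there is a unique solution mod 38·11 = 418.
Solve by successive substitution. Start with x ≡ 0 (mod 38).
  Combine with x ≡ 1 (mod 11): write x = 38·t and require 38·t ≡ 1 (mod 11). Since 38^(−1) ≡ 9 (mod 11) (38 ≡ 5 (mod 11)), t ≡ 9·1 ≡ 9 (mod 11). So x ≡ 38·9 = 342 (mod 418).
Unique solution in [0, 418): x = 342.

Final answer: x ≡ 342 (mod 418); the representative in [0, 418) is 342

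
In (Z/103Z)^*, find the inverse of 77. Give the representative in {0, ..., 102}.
77^(−1) ≡ 99 (mod 103)

Apply the extended Euclidean algorithm to (103, 77), tracking rows (r, s, t) with s·103 + t·77 = r. Each division r_prev = q·r_cur + r_new produces the new row as (previous row) − q·(current row):
  row A: (103, 1, 0)   [1·103 + 0·77 = 103]
  row B: (77, 0, 1)   [0·103 + 1·77 = 77]
  103 = 1·77 + 26   → row C = row A − 1·row B = (26, 1, −1)   [check: 1·103 − 1·77 = 26]
  77 = 2·26 + 25   → row D = row B − 2·row C = (25, −2, 3)   [check: −2·103 + 3·77 = 25]
  26 = 1·25 + 1   → row E = row C − 1·row D = (1, 3, −4)   [check: 3·103 − 4·77 = 1]
  25 = 25·1 + 0   → remainder 0, stop. gcd = 1 (last nonzero row E).
The gcd is 1, so 77 is invertible mod 103. The last nonzero row gives 3·103 − 4·77 = 1, so t = −4. So 77^(−1) ≡ −4 ≡ 99 (mod 103). Verify: 77 · 99 = 7623 ≡ 1 (mod 103). ✓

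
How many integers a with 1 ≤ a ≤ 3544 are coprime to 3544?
The number of a ∈ {1, ..., 3544} with gcd(a, 3544) = 1 is by definition Euler's totient φ(3544). φ is multiplicative, with φ(p^e) = p^e − p^(e−1). Factorise 3544 = 2^3 · 443. Then
  φ(3544) = (2^3 − 2^2) · (443 − 1) = 4 · 442 = 1768.
So there are 1768 such integers.

Final answer: 1768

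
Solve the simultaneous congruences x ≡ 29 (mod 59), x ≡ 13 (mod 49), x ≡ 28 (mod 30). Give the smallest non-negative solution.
The moduli 59, 49, 30 are pairwise coprime, so by the CRT there is a unique solution mod 59·49·30 = 86730.
Solve by successive substitution. Start with x ≡ 29 (mod 59).
  Combine with x ≡ 13 (mod 49): write x = 29 + 59·t and require 29 + 59·t ≡ 13 (mod 49), i.e. 59·t ≡ 13 − 29 ≡ 33 (mod 49). Since 59^(−1) ≡ 5 (mod 49) (59 ≡ 10 (mod 49)), t ≡ 5·33 ≡ 18 (mod 49). So x ≡ 29 + 59·18 = 1091 (mod 2891).
  Combine with x ≡ 28 (mod 30): write x = 1091 + 2891·t and require 1091 + 2891·t ≡ 28 (mod 30), i.e. 2891·t ≡ 28 − 1091 ≡ 17 (mod 30). Since 2891^(−1) ≡ 11 (mod 30) (2891 ≡ 11 (mod 30)), t ≡ 11·17 ≡ 7 (mod 30). So x ≡ 1091 + 2891·7 = 21328 (mod 86730).
Unique solution in [0, 86730): x = 21328.

Final answer: x ≡ 21328 (mod 86730); the representative in [0, 86730) is 21328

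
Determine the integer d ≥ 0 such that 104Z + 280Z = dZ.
(104, 280) = (8); d = 8

In the PID Z, (a, b) is generated by gcd(a, b). Compute gcd(280, 104) with the extended Euclidean algorithm, tracking rows (r, s, t) with s·280 + t·104 = r:
  row A: (280, 1, 0)   [1·280 + 0·104 = 280]
  row B: (104, 0, 1)   [0·280 + 1·104 = 104]
  280 = 2·104 + 72   → row C = row A − 2·row B = (72, 1, −2)   [check: 1·280 − 2·104 = 72]
  104 = 1·72 + 32   → row D = row B − 1·row C = (32, −1, 3)   [check: −1·280 + 3·104 = 32]
  72 = 2·32 + 8   → row E = row C − 2·row D = (8, 3, −8)   [check: 3·280 − 8·104 = 8]
  32 = 4·8 + 0   → remainder 0, stop. gcd = 8 (last nonzero row E).
So gcd(104, 280) = 8, with Bézout identity 3·280 − 8·104 = 8. Containment (⊇): the Bézout identity exhibits 8 as an element of (104, 280), giving (8) ⊆ (104, 280). Containment (⊆): since 8 | 104 and 8 | 280 (104 = 8·13, 280 = 8·35), every Z-linear combination of 104 and 280 is divisible by 8, so (104, 280) ⊆ (8). Therefore (104, 280) = (8), d = 8.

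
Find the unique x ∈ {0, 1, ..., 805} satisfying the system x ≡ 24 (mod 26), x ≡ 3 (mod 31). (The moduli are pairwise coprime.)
x ≡ 778 (mod 806); the representative in [0, 806) is 778

The moduli 26, 31 are pairwise coprime, so by the CRT there is a unique solution mod 26·31 = 806.
Solve by successive substitution. Start with x ≡ 24 (mod 26).
  Combine with x ≡ 3 (mod 31): write x = 24 + 26·t and require 24 + 26·t ≡ 3 (mod 31), i.e. 26·t ≡ 3 − 24 ≡ 10 (mod 31). Since 26^(−1) ≡ 6 (mod 31), t ≡ 6·10 ≡ 29 (mod 31). So x ≡ 24 + 26·29 = 778 (mod 806).
Unique solution in [0, 806): x = 778.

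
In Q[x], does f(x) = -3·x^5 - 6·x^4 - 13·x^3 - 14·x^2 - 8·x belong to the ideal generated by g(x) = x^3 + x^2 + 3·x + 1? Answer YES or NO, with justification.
In Q[x] the ideal (g) consists of all multiples of g, so f ∈ (g) iff g | f, i.e. iff the remainder of f on division by g is 0. Divide f by g (g is monic, so eliminate the leading term of the running remainder at each step):
  leading term -3·x^5: subtract (-3·x^2)·g(x) = -3·x^5 - 3·x^4 - 9·x^3 - 3·x^2, leaving -3·x^4 - 4·x^3 - 11·x^2 - 8·x
  leading term -3·x^4: subtract (-3·x)·g(x) = -3·x^4 - 3·x^3 - 9·x^2 - 3·x, leaving -x^3 - 2·x^2 - 5·x
  leading term -x^3: subtract (-1)·g(x) = -x^3 - x^2 - 3·x - 1, leaving -x^2 - 2·x + 1
The remainder r(x) = -x^2 - 2·x + 1 ≠ 0 (and deg r < deg g), so g ∤ f, i.e. f ∉ (g).

Final answer: NO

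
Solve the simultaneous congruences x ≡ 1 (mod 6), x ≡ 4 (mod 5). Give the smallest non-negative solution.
The moduli 6, 5 are pairwise coprime, so by the CRT there is a unique solution mod 6·5 = 30.
Solve by successive substitution. Start with x ≡ 1 (mod 6).
  Combine with x ≡ 4 (mod 5): write x = 1 + 6·t and require 1 + 6·t ≡ 4 (mod 5), i.e. 6·t ≡ 4 − 1 ≡ 3 (mod 5). Since 6^(−1) ≡ 1 (mod 5) (6 ≡ 1 (mod 5)), t ≡ 1·3 ≡ 3 (mod 5). So x ≡ 1 + 6·3 = 19 (mod 30).
Unique solution in [0, 30): x = 19.

Final answer: x ≡ 19 (mod 30); the representative in [0, 30) is 19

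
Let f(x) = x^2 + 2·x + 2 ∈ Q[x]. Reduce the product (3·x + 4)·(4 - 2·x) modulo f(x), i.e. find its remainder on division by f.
First multiply in Q[x] without reducing: a · b = -6·x^2 + 4·x + 16. Now divide by f(x) = x^2 + 2·x + 2, eliminating the leading term at each step:
  leading term -6·x^2: subtract (-6)·f(x) = -6·x^2 - 12·x - 12, leaving 16·x + 28
The degree is now < 2, so this is the remainder. Hence a · b ≡ 16·x + 28 in Q[x]/(f).

Final answer: a · b ≡ 16·x + 28 (mod f(x))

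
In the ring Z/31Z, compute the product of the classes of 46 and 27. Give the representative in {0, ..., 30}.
2

Reduce the factors first: 46 ≡ 15 (mod 31), so 46 · 27 ≡ 15 · 27 (mod 31). 15 · 27 = 405. Dividing by 31: 405 = 13·31 + 2. So (46 · 27) mod 31 = 2.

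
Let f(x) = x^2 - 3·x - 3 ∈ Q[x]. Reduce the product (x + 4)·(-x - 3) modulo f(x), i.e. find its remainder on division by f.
First multiply in Q[x] without reducing: a · b = -x^2 - 7·x - 12. Now divide by f(x) = x^2 - 3·x - 3, eliminating the leading term at each step:
  leading term -x^2: subtract (-1)·f(x) = -x^2 + 3·x + 3, leaving -10·x - 15
The degree is now < 2, so this is the remainder. Hence a · b ≡ -10·x - 15 in Q[x]/(f).

Final answer: a · b ≡ -10·x - 15 (mod f(x))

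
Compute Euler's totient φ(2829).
φ is multiplicative, with φ(p^e) = p^e − p^(e−1). Factorise 2829 = 3 · 23 · 41. Then
  φ(2829) = (3 − 1) · (23 − 1) · (41 − 1) = 2 · 22 · 40 = 1760.

Final answer: φ(2829) = 1760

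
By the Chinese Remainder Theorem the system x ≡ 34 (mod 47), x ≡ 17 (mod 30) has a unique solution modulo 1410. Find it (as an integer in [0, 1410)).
The moduli 47, 30 are pairwise coprime, so by the CRT there is a unique solution mod 47·30 = 1410.
Solve by successive substitution. Start with x ≡ 34 (mod 47).
  Combine with x ≡ 17 (mod 30): write x = 34 + 47·t and require 34 + 47·t ≡ 17 (mod 30), i.e. 47·t ≡ 17 − 34 ≡ 13 (mod 30). Since 47^(−1) ≡ 23 (mod 30) (47 ≡ 17 (mod 30)), t ≡ 23·13 ≡ 29 (mod 30). So x ≡ 34 + 47·29 = 1397 (mod 1410).
Unique solution in [0, 1410): x = 1397.

Final answer: x ≡ 1397 (mod 1410); the representative in [0, 1410) is 1397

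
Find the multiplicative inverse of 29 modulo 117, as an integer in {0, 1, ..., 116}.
Apply the extended Euclidean algorithm to (117, 29), tracking rows (r, s, t) with s·117 + t·29 = r. Each division r_prev = q·r_cur + r_new produces the new row as (previous row) − q·(current row):
  row A: (117, 1, 0)   [1·117 + 0·29 = 117]
  row B: (29, 0, 1)   [0·117 + 1·29 = 29]
  117 = 4·29 + 1   → row C = row A − 4·row B = (1, 1, −4)   [check: 1·117 − 4·29 = 1]
  29 = 29·1 + 0   → remainder 0, stop. gcd = 1 (last nonzero row C).
The gcd is 1, so 29 is invertible mod 117. The last nonzero row gives 1·117 − 4·29 = 1, so t = −4. So 29^(−1) ≡ −4 ≡ 113 (mod 117). Verify: 29 · 113 = 3277 ≡ 1 (mod 117). ✓

Final answer: 29^(−1) ≡ 113 (mod 117)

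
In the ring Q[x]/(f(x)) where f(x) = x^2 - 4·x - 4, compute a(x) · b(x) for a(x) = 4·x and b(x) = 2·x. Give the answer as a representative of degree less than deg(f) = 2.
First multiply in Q[x] without reducing: a · b = 8·x^2. Now divide by f(x) = x^2 - 4·x - 4, eliminating the leading term at each step:
  leading term 8·x^2: subtract (8)·f(x) = 8·x^2 - 32·x - 32, leaving 32·x + 32
The degree is now < 2, so this is the remainder. Hence a · b ≡ 32·x + 32 in Q[x]/(f).

Final answer: a · b ≡ 32·x + 32 (mod f(x))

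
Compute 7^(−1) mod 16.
7^(−1) ≡ 7 (mod 16)

Apply the extended Euclidean algorithm to (16, 7), tracking rows (r, s, t) with s·16 + t·7 = r. Each division r_prev = q·r_cur + r_new produces the new row as (previous row) − q·(current row):
  row A: (16, 1, 0)   [1·16 + 0·7 = 16]
  row B: (7, 0, 1)   [0·16 + 1·7 = 7]
  16 = 2·7 + 2   → row C = row A − 2·row B = (2, 1, −2)   [check: 1·16 − 2·7 = 2]
  7 = 3·2 + 1   → row D = row B − 3·row C = (1, −3, 7)   [check: −3·16 + 7·7 = 1]
  2 = 2·1 + 0   → remainder 0, stop. gcd = 1 (last nonzero row D).
The gcd is 1, so 7 is invertible mod 16. The last nonzero row gives −3·16 + 7·7 = 1, so t = 7. So 7^(−1) ≡ 7 (mod 16). Verify: 7 · 7 = 49 ≡ 1 (mod 16). ✓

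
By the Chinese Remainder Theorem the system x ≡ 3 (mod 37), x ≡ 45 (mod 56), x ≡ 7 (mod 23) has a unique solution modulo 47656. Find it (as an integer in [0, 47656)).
x ≡ 16061 (mod 47656); the representative in [0, 47656) is 16061

The moduli 37, 56, 23 are pairwise coprime, so by the CRT there is a unique solution mod 37·56·23 = 47656.
Solve by successive substitution. Start with x ≡ 3 (mod 37).
  Combine with x ≡ 45 (mod 56): write x = 3 + 37·t and require 3 + 37·t ≡ 45 (mod 56), i.e. 37·t ≡ 45 − 3 ≡ 42 (mod 56). Since 37^(−1) ≡ 53 (mod 56), t ≡ 53·42 ≡ 42 (mod 56). So x ≡ 3 + 37·42 = 1557 (mod 2072).
  Combine with x ≡ 7 (mod 23): write x = 1557 + 2072·t and require 1557 + 2072·t ≡ 7 (mod 23), i.e. 2072·t ≡ 7 − 1557 ≡ 14 (mod 23). Since 2072^(−1) ≡ 12 (mod 23) (2072 ≡ 2 (mod 23)), t ≡ 12·14 ≡ 7 (mod 23). So x ≡ 1557 + 2072·7 = 16061 (mod 47656).
Unique solution in [0, 47656): x = 16061.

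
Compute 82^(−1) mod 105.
Apply the extended Euclidean algorithm to (105, 82), tracking rows (r, s, t) with s·105 + t·82 = r. Each division r_prev = q·r_cur + r_new produces the new row as (previous row) − q·(current row):
  row A: (105, 1, 0)   [1·105 + 0·82 = 105]
  row B: (82, 0, 1)   [0·105 + 1·82 = 82]
  105 = 1·82 + 23   → row C = row A − 1·row B = (23, 1, −1)   [check: 1·105 − 1·82 = 23]
  82 = 3·23 + 13   → row D = row B − 3·row C = (13, −3, 4)   [check: −3·105 + 4·82 = 13]
  23 = 1·13 + 10   → row E = row C − 1·row D = (10, 4, −5)   [check: 4·105 − 5·82 = 10]
  13 = 1·10 + 3   → row F = row D − 1·row E = (3, −7, 9)   [check: −7·105 + 9·82 = 3]
  10 = 3·3 + 1   → row G = row E − 3·row F = (1, 25, −32)   [check: 25·105 − 32·82 = 1]
  3 = 3·1 + 0   → remainder 0, stop. gcd = 1 (last nonzero row G).
The gcd is 1, so 82 is invertible mod 105. The last nonzero row gives 25·105 − 32·82 = 1, so t = −32. So 82^(−1) ≡ −32 ≡ 73 (mod 105). Verify: 82 · 73 = 5986 ≡ 1 (mod 105). ✓

Final answer: 82^(−1) ≡ 73 (mod 105)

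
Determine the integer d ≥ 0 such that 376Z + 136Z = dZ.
In the PID Z, (a, b) is generated by gcd(a, b). Compute gcd(376, 136) with the extended Euclidean algorithm, tracking rows (r, s, t) with s·376 + t·136 = r:
  row A: (376, 1, 0)   [1·376 + 0·136 = 376]
  row B: (136, 0, 1)   [0·376 + 1·136 = 136]
  376 = 2·136 + 104   → row C = row A − 2·row B = (104, 1, −2)   [check: 1·376 − 2·136 = 104]
  136 = 1·104 + 32   → row D = row B − 1·row C = (32, −1, 3)   [check: −1·376 + 3·136 = 32]
  104 = 3·32 + 8   → row E = row C − 3·row D = (8, 4, −11)   [check: 4·376 − 11·136 = 8]
  32 = 4·8 + 0   → remainder 0, stop. gcd = 8 (last nonzero row E).
So gcd(376, 136) = 8, with Bézout identity 4·376 − 11·136 = 8. Containment (⊇): the Bézout identity exhibits 8 as an element of (376, 136), giving (8) ⊆ (376, 136). Containment (⊆): since 8 | 376 and 8 | 136 (376 = 8·47, 136 = 8·17), every Z-linear combination of 376 and 136 is divisible by 8, so (376, 136) ⊆ (8). Therefore (376, 136) = (8), d = 8.

Final answer: (376, 136) = (8); d = 8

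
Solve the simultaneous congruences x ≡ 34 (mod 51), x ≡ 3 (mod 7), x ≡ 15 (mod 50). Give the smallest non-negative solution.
The moduli 51, 7, 50 are pairwise coprime, so by the CRT there is a unique solution mod 51·7·50 = 17850.
Solve by successive substitution. Start with x ≡ 34 (mod 51).
  Combine with x ≡ 3 (mod 7): write x = 34 + 51·t and require 34 + 51·t ≡ 3 (mod 7), i.e. 51·t ≡ 3 − 34 ≡ 4 (mod 7). Since 51^(−1) ≡ 4 (mod 7) (51 ≡ 2 (mod 7)), t ≡ 4·4 ≡ 2 (mod 7). So x ≡ 34 + 51·2 = 136 (mod 357).
  Combine with x ≡ 15 (mod 50): write x = 136 + 357·t and require 136 + 357·t ≡ 15 (mod 50), i.e. 357·t ≡ 15 − 136 ≡ 29 (mod 50). Since 357^(−1) ≡ 43 (mod 50) (357 ≡ 7 (mod 50)), t ≡ 43·29 ≡ 47 (mod 50). So x ≡ 136 + 357·47 = 16915 (mod 17850).
Unique solution in [0, 17850): x = 16915.

Final answer: x ≡ 16915 (mod 17850); the representative in [0, 17850) is 16915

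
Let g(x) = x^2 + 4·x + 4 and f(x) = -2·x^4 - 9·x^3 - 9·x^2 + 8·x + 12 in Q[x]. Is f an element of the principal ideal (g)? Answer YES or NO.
In Q[x] the ideal (g) consists of all multiples of g, so f ∈ (g) iff g | f, i.e. iff the remainder of f on division by g is 0. Divide f by g (g is monic, so eliminate the leading term of the running remainder at each step):
  leading term -2·x^4: subtract (-2·x^2)·g(x) = -2·x^4 - 8·x^3 - 8·x^2, leaving -x^3 - x^2 + 8·x + 12
  leading term -x^3: subtract (-x)·g(x) = -x^3 - 4·x^2 - 4·x, leaving 3·x^2 + 12·x + 12
  leading term 3·x^2: subtract (3)·g(x) = 3·x^2 + 12·x + 12, leaving 0
The remainder is 0, so f(x) = g(x) · h(x) with h(x) = -2·x^2 - x + 3. Hence g | f, i.e. f ∈ (g).

Final answer: YES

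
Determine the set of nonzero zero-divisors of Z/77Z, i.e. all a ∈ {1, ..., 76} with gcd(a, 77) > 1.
nonzero zero-divisors of Z/77Z = {7, 11, 14, 21, 22, 28, 33, 35, 42, 44, 49, 55, 56, 63, 66, 70}

An element a ∈ Z/77Z (with a ≠ 0) is a zero-divisor iff gcd(a, 77) > 1 (because a is a unit precisely when gcd(a, n) = 1, and in Z/nZ every nonzero, non-unit element is a zero-divisor). Scan a = 1, ..., 76 and keep those with gcd(a, 77) > 1:
  gcd(7, 77) = 7, gcd(11, 77) = 11, gcd(14, 77) = 7, gcd(21, 77) = 7, gcd(22, 77) = 11, gcd(28, 77) = 7, gcd(33, 77) = 11, gcd(35, 77) = 7, gcd(42, 77) = 7, gcd(44, 77) = 11, gcd(49, 77) = 7, gcd(55, 77) = 11, gcd(56, 77) = 7, gcd(63, 77) = 7, gcd(66, 77) = 11, gcd(70, 77) = 7.
All other a ∈ {1, ..., 76} have gcd(a, 77) = 1 and are units. So the nonzero zero-divisors are exactly the 16 values of a appearing in this scan.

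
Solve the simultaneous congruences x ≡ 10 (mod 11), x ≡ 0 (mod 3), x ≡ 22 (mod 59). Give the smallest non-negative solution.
The moduli 11, 3, 59 are pairwise coprime, so by the CRT there is a unique solution mod 11·3·59 = 1947.
Solve by successive substitution. Start with x ≡ 10 (mod 11).
  Combine with x ≡ 0 (mod 3): write x = 10 + 11·t and require 10 + 11·t ≡ 0 (mod 3), i.e. 11·t ≡ 0 − 10 ≡ 2 (mod 3). Since 11^(−1) ≡ 2 (mod 3) (11 ≡ 2 (mod 3)), t ≡ 2·2 ≡ 1 (mod 3). So x ≡ 10 + 11·1 = 21 (mod 33).
  Combine with x ≡ 22 (mod 59): write x = 21 + 33·t and require 21 + 33·t ≡ 22 (mod 59), i.e. 33·t ≡ 22 − 21 ≡ 1 (mod 59). Since 33^(−1) ≡ 34 (mod 59), t ≡ 34·1 ≡ 34 (mod 59). So x ≡ 21 + 33·34 = 1143 (mod 1947).
Unique solution in [0, 1947): x = 1143.

Final answer: x ≡ 1143 (mod 1947); the representative in [0, 1947) is 1143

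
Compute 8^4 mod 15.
1

Use repeated squaring. Binary(4) = 100. Walk through the bits of the exponent 4 left-to-right: at each bit after the leading one, square the running value, then multiply by 8 if the bit is 1 (always reducing mod 15):
  bit 1 = 1 (leading): start with 8.
  bit 2 = 0: square 8^2 = 64 ≡ 4 (mod 15).
  bit 3 = 0: square 4^2 = 16 ≡ 1 (mod 15).
Final value: 8^4 ≡ 1 (mod 15).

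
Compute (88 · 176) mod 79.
Reduce the factors first: 88 ≡ 9, 176 ≡ 18 (mod 79), so 88 · 176 ≡ 9 · 18 (mod 79). 9 · 18 = 162. Dividing by 79: 162 = 2·79 + 4. So (88 · 176) mod 79 = 4.

Final answer: 4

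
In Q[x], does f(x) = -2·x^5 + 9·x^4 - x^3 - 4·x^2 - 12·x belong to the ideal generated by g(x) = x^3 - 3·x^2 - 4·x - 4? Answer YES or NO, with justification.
YES

In Q[x] the ideal (g) consists of all multiples of g, so f ∈ (g) iff g | f, i.e. iff the remainder of f on division by g is 0. Divide f by g (g is monic, so eliminate the leading term of the running remainder at each step):
  leading term -2·x^5: subtract (-2·x^2)·g(x) = -2·x^5 + 6·x^4 + 8·x^3 + 8·x^2, leaving 3·x^4 - 9·x^3 - 12·x^2 - 12·x
  leading term 3·x^4: subtract (3·x)·g(x) = 3·x^4 - 9·x^3 - 12·x^2 - 12·x, leaving 0
The remainder is 0, so f(x) = g(x) · h(x) with h(x) = -2·x^2 + 3·x. Hence g | f, i.e. f ∈ (g).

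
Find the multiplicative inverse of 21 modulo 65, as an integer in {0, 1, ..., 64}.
21^(−1) ≡ 31 (mod 65)

Apply the extended Euclidean algorithm to (65, 21), tracking rows (r, s, t) with s·65 + t·21 = r. Each division r_prev = q·r_cur + r_new produces the new row as (previous row) − q·(current row):
  row A: (65, 1, 0)   [1·65 + 0·21 = 65]
  row B: (21, 0, 1)   [0·65 + 1·21 = 21]
  65 = 3·21 + 2   → row C = row A − 3·row B = (2, 1, −3)   [check: 1·65 − 3·21 = 2]
  21 = 10·2 + 1   → row D = row B − 10·row C = (1, −10, 31)   [check: −10·65 + 31·21 = 1]
  2 = 2·1 + 0   → remainder 0, stop. gcd = 1 (last nonzero row D).
The gcd is 1, so 21 is invertible mod 65. The last nonzero row gives −10·65 + 31·21 = 1, so t = 31. So 21^(−1) ≡ 31 (mod 65). Verify: 21 · 31 = 651 ≡ 1 (mod 65). ✓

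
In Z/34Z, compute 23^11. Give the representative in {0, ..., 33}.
5

Use repeated squaring. Binary(11) = 1011. Walk through the bits of the exponent 11 left-to-right: at each bit after the leading one, square the running value, then multiply by 23 if the bit is 1 (always reducing mod 34):
  bit 1 = 1 (leading): start with 23.
  bit 2 = 0: square 23^2 = 529 ≡ 19 (mod 34).
  bit 3 = 1: square 19^2 = 361 ≡ 21; bit is 1, so multiply 21·23 = 483 ≡ 7 (mod 34).
  bit 4 = 1: square 7^2 = 49 ≡ 15; bit is 1, so multiply 15·23 = 345 ≡ 5 (mod 34).
Final value: 23^11 ≡ 5 (mod 34).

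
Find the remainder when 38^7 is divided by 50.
Use repeated squaring. Binary(7) = 111. Walk through the bits of the exponent 7 left-to-right: at each bit after the leading one, square the running value, then multiply by 38 if the bit is 1 (always reducing mod 50):
  bit 1 = 1 (leading): start with 38.
  bit 2 = 1: square 38^2 = 1444 ≡ 44; bit is 1, so multiply 44·38 = 1672 ≡ 22 (mod 50).
  bit 3 = 1: square 22^2 = 484 ≡ 34; bit is 1, so multiply 34·38 = 1292 ≡ 42 (mod 50).
Final value: 38^7 ≡ 42 (mod 50).

Final answer: 42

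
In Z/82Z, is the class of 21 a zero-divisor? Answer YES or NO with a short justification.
gcd(21, 82) = 1, so 21 is a unit in Z/82Z (it has a multiplicative inverse). A unit cannot be a zero-divisor: if 21·b ≡ 0 then multiplying both sides by 21^(−1) gives b ≡ 0. So 21 is not a zero-divisor.

Final answer: NO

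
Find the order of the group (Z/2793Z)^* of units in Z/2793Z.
|(Z/2793Z)^*| = 1512

(Z/2793Z)^* consists of the classes a with gcd(a, 2793) = 1, so its order is φ(2793). φ is multiplicative, with φ(p^e) = p^e − p^(e−1). Factorise 2793 = 3 · 7^2 · 19. Then
  φ(2793) = (3 − 1) · (7^2 − 7^1) · (19 − 1) = 2 · 42 · 18 = 1512.
Thus |(Z/2793Z)^*| = 1512.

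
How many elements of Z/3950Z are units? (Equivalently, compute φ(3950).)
An element a ∈ Z/3950Z is a unit iff gcd(a, 3950) = 1, so the number of units is φ(3950). φ is multiplicative, with φ(p^e) = p^e − p^(e−1). Factorise 3950 = 2 · 5^2 · 79. Then
  φ(3950) = (2 − 1) · (5^2 − 5^1) · (79 − 1) = 1 · 20 · 78 = 1560.

Final answer: Z/3950Z has φ(3950) = 1560 units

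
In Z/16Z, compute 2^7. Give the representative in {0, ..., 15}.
0

Use repeated squaring. Binary(7) = 111. Walk through the bits of the exponent 7 left-to-right: at each bit after the leading one, square the running value, then multiply by 2 if the bit is 1 (always reducing mod 16):
  bit 1 = 1 (leading): start with 2.
  bit 2 = 1: square 2^2 = 4; bit is 1, so multiply 4·2 = 8 (mod 16).
  bit 3 = 1: square 8^2 = 64 ≡ 0; bit is 1, so multiply 0·2 = 0 (mod 16).
Final value: 2^7 ≡ 0 (mod 16).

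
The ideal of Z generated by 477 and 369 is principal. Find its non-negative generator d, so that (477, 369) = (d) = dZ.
In the PID Z, (a, b) is generated by gcd(a, b). Compute gcd(477, 369) with the extended Euclidean algorithm, tracking rows (r, s, t) with s·477 + t·369 = r:
  row A: (477, 1, 0)   [1·477 + 0·369 = 477]
  row B: (369, 0, 1)   [0·477 + 1·369 = 369]
  477 = 1·369 + 108   → row C = row A − 1·row B = (108, 1, −1)   [check: 1·477 − 1·369 = 108]
  369 = 3·108 + 45   → row D = row B − 3·row C = (45, −3, 4)   [check: −3·477 + 4·369 = 45]
  108 = 2·45 + 18   → row E = row C − 2·row D = (18, 7, −9)   [check: 7·477 − 9·369 = 18]
  45 = 2·18 + 9   → row F = row D − 2·row E = (9, −17, 22)   [check: −17·477 + 22·369 = 9]
  18 = 2·9 + 0   → remainder 0, stop. gcd = 9 (last nonzero row F).
So gcd(477, 369) = 9, with Bézout identity −17·477 + 22·369 = 9. Containment (⊇): the Bézout identity exhibits 9 as an element of (477, 369), giving (9) ⊆ (477, 369). Containment (⊆): since 9 | 477 and 9 | 369 (477 = 9·53, 369 = 9·41), every Z-linear combination of 477 and 369 is divisible by 9, so (477, 369) ⊆ (9). Therefore (477, 369) = (9), d = 9.

Final answer: (477, 369) = (9); d = 9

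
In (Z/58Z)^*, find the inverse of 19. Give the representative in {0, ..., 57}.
19^(−1) ≡ 55 (mod 58)

Apply the extended Euclidean algorithm to (58, 19), tracking rows (r, s, t) with s·58 + t·19 = r. Each division r_prev = q·r_cur + r_new produces the new row as (previous row) − q·(current row):
  row A: (58, 1, 0)   [1·58 + 0·19 = 58]
  row B: (19, 0, 1)   [0·58 + 1·19 = 19]
  58 = 3·19 + 1   → row C = row A − 3·row B = (1, 1, −3)   [check: 1·58 − 3·19 = 1]
  19 = 19·1 + 0   → remainder 0, stop. gcd = 1 (last nonzero row C).
The gcd is 1, so 19 is invertible mod 58. The last nonzero row gives 1·58 − 3·19 = 1, so t = −3. So 19^(−1) ≡ −3 ≡ 55 (mod 58). Verify: 19 · 55 = 1045 ≡ 1 (mod 58). ✓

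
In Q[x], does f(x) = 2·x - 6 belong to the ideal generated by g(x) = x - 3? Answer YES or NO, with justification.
In Q[x] the ideal (g) consists of all multiples of g, so f ∈ (g) iff g | f, i.e. iff the remainder of f on division by g is 0. Divide f by g (g is monic, so eliminate the leading term of the running remainder at each step):
  leading term 2·x: subtract (2)·g(x) = 2·x - 6, leaving 0
The remainder is 0, so f(x) = g(x) · h(x) with h(x) = 2. Hence g | f, i.e. f ∈ (g).

Final answer: YES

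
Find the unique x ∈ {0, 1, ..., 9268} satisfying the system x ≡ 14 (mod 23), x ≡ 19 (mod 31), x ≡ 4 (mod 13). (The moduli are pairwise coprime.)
The moduli 23, 31, 13 are pairwise coprime, so by the CRT there is a unique solution mod 23·31·13 = 9269.
Solve by successive substitution. Start with x ≡ 14 (mod 23).
  Combine with x ≡ 19 (mod 31): write x = 14 + 23·t and require 14 + 23·t ≡ 19 (mod 31), i.e. 23·t ≡ 19 − 14 ≡ 5 (mod 31). Since 23^(−1) ≡ 27 (mod 31), t ≡ 27·5 ≡ 11 (mod 31). So x ≡ 14 + 23·11 = 267 (mod 713).
  Combine with x ≡ 4 (mod 13): write x = 267 + 713·t and require 267 + 713·t ≡ 4 (mod 13), i.e. 713·t ≡ 4 − 267 ≡ 10 (mod 13). Since 713^(−1) ≡ 6 (mod 13) (713 ≡ 11 (mod 13)), t ≡ 6·10 ≡ 8 (mod 13). So x ≡ 267 + 713·8 = 5971 (mod 9269).
Unique solution in [0, 9269): x = 5971.

Final answer: x ≡ 5971 (mod 9269); the representative in [0, 9269) is 5971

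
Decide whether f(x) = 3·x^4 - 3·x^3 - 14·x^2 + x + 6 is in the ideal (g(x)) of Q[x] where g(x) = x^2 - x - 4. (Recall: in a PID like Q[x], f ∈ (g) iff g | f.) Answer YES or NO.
In Q[x] the ideal (g) consists of all multiples of g, so f ∈ (g) iff g | f, i.e. iff the remainder of f on division by g is 0. Divide f by g (g is monic, so eliminate the leading term of the running remainder at each step):
  leading term 3·x^4: subtract (3·x^2)·g(x) = 3·x^4 - 3·x^3 - 12·x^2, leaving -2·x^2 + x + 6
  leading term -2·x^2: subtract (-2)·g(x) = -2·x^2 + 2·x + 8, leaving -x - 2
The remainder r(x) = -x - 2 ≠ 0 (and deg r < deg g), so g ∤ f, i.e. f ∉ (g).

Final answer: NO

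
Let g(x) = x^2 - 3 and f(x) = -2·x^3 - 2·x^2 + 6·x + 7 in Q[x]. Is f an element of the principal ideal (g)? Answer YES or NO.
In Q[x] the ideal (g) consists of all multiples of g, so f ∈ (g) iff g | f, i.e. iff the remainder of f on division by g is 0. Divide f by g (g is monic, so eliminate the leading term of the running remainder at each step):
  leading term -2·x^3: subtract (-2·x)·g(x) = -2·x^3 + 6·x, leaving 7 - 2·x^2
  leading term -2·x^2: subtract (-2)·g(x) = 6 - 2·x^2, leaving 1
The remainder r(x) = 1 ≠ 0 (and deg r < deg g), so g ∤ f, i.e. f ∉ (g).

Final answer: NO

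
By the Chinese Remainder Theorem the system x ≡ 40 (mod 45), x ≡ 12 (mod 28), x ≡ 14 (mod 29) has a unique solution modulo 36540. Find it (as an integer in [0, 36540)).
The moduli 45, 28, 29 are pairwise coprime, so by the CRT there is a unique solution mod 45·28·29 = 36540.
Solve by successive substitution. Start with x ≡ 40 (mod 45).
  Combine with x ≡ 12 (mod 28): write x = 40 + 45·t and require 40 + 45·t ≡ 12 (mod 28), i.e. 45·t ≡ 12 − 40 ≡ 0 (mod 28). Since 45^(−1) ≡ 5 (mod 28) (45 ≡ 17 (mod 28)), t ≡ 5·0 ≡ 0 (mod 28). So x ≡ 40 + 45·0 = 40 (mod 1260).
  Combine with x ≡ 14 (mod 29): write x = 40 + 1260·t and require 40 + 1260·t ≡ 14 (mod 29), i.e. 1260·t ≡ 14 − 40 ≡ 3 (mod 29). Since 1260^(−1) ≡ 9 (mod 29) (1260 ≡ 13 (mod 29)), t ≡ 9·3 ≡ 27 (mod 29). So x ≡ 40 + 1260·27 = 34060 (mod 36540).
Unique solution in [0, 36540): x = 34060.

Final answer: x ≡ 34060 (mod 36540); the representative in [0, 36540) is 34060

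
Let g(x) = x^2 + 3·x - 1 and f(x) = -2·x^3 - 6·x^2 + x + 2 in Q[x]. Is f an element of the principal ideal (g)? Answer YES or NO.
NO

In Q[x] the ideal (g) consists of all multiples of g, so f ∈ (g) iff g | f, i.e. iff the remainder of f on division by g is 0. Divide f by g (g is monic, so eliminate the leading term of the running remainder at each step):
  leading term -2·x^3: subtract (-2·x)·g(x) = -2·x^3 - 6·x^2 + 2·x, leaving 2 - x
The remainder r(x) = 2 - x ≠ 0 (and deg r < deg g), so g ∤ f, i.e. f ∉ (g).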